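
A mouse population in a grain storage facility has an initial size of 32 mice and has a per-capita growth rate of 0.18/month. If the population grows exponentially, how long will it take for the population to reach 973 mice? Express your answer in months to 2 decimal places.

Set N₀·e^(rt) = 973: e^(0.18·t) = 973/32 = 30.406.
0.18·t = ln(30.406) = 3.4146, so t = 3.4146/0.18 = 18.97.

18.97 months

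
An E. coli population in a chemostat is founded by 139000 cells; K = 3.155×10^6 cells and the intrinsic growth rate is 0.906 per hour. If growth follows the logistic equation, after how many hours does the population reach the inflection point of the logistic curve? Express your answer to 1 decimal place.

3.4 hours

Logistic growth is fastest at N = K/2 = 1.5775×10^6.
A = (K − N₀)/N₀ = 21.698. Set K/(1 + A·e^(−rt)) = K/2 → A·e^(−rt) = 1.
e^(−0.906t) = 1/21.698 = 0.0460875, so t = ln(21.698)/0.906 = 3.0772/0.906 = 3.3965.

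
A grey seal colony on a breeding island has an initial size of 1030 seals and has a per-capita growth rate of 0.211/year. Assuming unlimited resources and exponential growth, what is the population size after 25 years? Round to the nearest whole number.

201252 seals

N(t) = N₀·e^(rt) = 1030 × e^(0.211×25) = 1030 × e^5.275.
e^5.275 ≈ 195.39, so N ≈ 1030 × 195.39 = 201252.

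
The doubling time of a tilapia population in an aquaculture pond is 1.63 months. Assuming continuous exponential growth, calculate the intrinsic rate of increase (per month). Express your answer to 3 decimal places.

0.425 per month

r = ln(2)/t_d = 0.6931/1.63 = 0.42524.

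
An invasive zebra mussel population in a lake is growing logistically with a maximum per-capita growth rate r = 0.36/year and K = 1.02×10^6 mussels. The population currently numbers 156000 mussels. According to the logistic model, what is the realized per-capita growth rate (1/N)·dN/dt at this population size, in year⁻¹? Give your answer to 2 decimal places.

0.30 per year

(1/N)·dN/dt = r(1 − N/K) = 0.36 × (1 − 156000/1.02×10^6).
= 0.36 × 0.84706 = 0.30494.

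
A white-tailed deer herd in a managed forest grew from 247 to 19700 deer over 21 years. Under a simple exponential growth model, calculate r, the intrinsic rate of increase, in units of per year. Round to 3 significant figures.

From N(t) = N₀·e^(rt): e^(r·21) = 19700/247 = 79.757.
r·21 = ln(79.757) = 4.379, so r = 4.379/21 = 0.20852.

0.209 per year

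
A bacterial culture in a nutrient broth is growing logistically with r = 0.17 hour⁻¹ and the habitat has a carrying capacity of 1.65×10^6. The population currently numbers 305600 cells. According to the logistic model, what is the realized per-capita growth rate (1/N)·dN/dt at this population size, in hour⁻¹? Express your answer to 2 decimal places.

(1/N)·dN/dt = r(1 − N/K) = 0.17 × (1 − 305600/1.65×10^6).
= 0.17 × 0.81479 = 0.13851.

0.14 per hour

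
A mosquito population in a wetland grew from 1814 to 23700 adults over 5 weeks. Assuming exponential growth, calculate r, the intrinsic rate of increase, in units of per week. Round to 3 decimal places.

0.514 per week

From N(t) = N₀·e^(rt): e^(r·5) = 23700/1814 = 13.065.
r·5 = ln(13.065) = 2.5699, so r = 2.5699/5 = 0.51399.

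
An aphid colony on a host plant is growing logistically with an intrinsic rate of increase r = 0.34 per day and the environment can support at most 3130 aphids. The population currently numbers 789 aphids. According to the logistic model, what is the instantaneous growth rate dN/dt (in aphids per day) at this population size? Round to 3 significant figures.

dN/dt = rN(1 − N/K) = 0.34 × 789 × (1 − 789/3130).
1 − 789/3130 = 0.74792; dN/dt = 0.34 × 789 × 0.74792 = 200.64.

201 aphids per day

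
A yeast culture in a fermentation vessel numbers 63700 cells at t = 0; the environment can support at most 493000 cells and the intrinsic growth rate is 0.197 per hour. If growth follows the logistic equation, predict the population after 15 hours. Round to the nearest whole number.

A = (K − N₀)/N₀ = (493000 − 63700)/63700 = 6.7394.
N(t) = K/(1 + A·e^(−rt)) = 493000/(1 + 6.7394×e^(−0.197×15)).
e^(−2.955) = 0.052079; denominator = 1 + 6.7394×0.052079 = 1.351.
N = 493000/1.351 = 364921.

364921 cells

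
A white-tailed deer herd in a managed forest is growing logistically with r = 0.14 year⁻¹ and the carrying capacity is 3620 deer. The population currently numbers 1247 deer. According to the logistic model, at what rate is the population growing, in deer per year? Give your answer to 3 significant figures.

dN/dt = rN(1 − N/K) = 0.14 × 1247 × (1 − 1247/3620).
1 − 1247/3620 = 0.65552; dN/dt = 0.14 × 1247 × 0.65552 = 114.44.

114 deer per year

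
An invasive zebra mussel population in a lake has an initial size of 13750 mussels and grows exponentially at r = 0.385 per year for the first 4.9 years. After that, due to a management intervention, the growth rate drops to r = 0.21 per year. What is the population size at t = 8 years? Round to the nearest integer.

Phase 1: N(4.9) = 13750·e^(0.385×4.9) = 13750·e^1.887 = 90698.3.
Phase 2 runs for 8 − 4.9 = 3.1 years at r = 0.21.
N(8) = 90698.3·e^(0.21×3.1) = 90698.3·e^0.651 = 173910.

173910 mussels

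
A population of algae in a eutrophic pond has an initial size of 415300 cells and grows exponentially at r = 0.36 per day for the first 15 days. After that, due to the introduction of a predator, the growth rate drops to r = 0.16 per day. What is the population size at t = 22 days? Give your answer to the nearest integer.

Phase 1: N(15) = 415300·e^(0.36×15) = 415300·e^5.4 = 9.195008×10^7.
Phase 2 runs for 22 − 15 = 7 days at r = 0.16.
N(22) = 9.195008×10^7·e^(0.16×7) = 9.195008×10^7·e^1.12 = 2.818136×10^8.

281813603 cells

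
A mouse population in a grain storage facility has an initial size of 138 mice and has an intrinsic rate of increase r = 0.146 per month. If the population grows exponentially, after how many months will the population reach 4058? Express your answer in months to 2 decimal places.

Set N₀·e^(rt) = 4058: e^(0.146·t) = 4058/138 = 29.406.
0.146·t = ln(29.406) = 3.3812, so t = 3.3812/0.146 = 23.159.

23.16 months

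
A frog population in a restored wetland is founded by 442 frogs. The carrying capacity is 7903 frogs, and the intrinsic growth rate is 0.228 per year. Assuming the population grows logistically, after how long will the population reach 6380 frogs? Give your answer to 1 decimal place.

A = (K − N₀)/N₀ = (7903 − 442)/442 = 16.88.
Solve 7903/(1 + 16.88·e^(−0.228t)) = 6380: 1 + 16.88·e^(−0.228t) = 1.2387, so e^(−0.228t) = 0.0141418.
−0.228·t = ln(0.0141418) = -4.2586, so t = 4.2586/0.228 = 18.678.

18.7 years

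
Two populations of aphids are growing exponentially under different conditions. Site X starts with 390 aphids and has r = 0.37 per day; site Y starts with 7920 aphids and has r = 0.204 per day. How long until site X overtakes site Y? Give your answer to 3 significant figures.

Set 390·e^(0.37t) = 7920·e^(0.204t).
e^((0.37 − 0.204)t) = 7920/390 → e^(0.166·t) = 20.308.
0.166·t = ln(20.308) = 3.011, so t = 3.011/0.166 = 18.139.

18.1 days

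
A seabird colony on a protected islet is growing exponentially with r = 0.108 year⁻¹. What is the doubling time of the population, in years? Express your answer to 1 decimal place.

Doubling time t_d = ln(2)/r = 0.6931/0.108 = 6.418.

6.4 years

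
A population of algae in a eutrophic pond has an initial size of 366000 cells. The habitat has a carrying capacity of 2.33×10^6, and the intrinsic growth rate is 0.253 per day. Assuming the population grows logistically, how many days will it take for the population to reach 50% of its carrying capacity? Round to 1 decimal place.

6.6 days

A = (K − N₀)/N₀ = (2.33×10^6 − 366000)/366000 = 5.3661.
Solve 2.33×10^6/(1 + 5.3661·e^(−0.253t)) = 1.165×10^6: 1 + 5.3661·e^(−0.253t) = 2, so e^(−0.253t) = 0.186354.
−0.253·t = ln(0.186354) = -1.6801, so t = 1.6801/0.253 = 6.6407.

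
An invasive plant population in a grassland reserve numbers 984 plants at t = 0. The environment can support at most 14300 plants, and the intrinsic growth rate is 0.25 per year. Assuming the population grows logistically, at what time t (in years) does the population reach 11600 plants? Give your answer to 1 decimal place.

16.3 years

A = (K − N₀)/N₀ = (14300 − 984)/984 = 13.533.
Solve 14300/(1 + 13.533·e^(−0.25t)) = 11600: 1 + 13.533·e^(−0.25t) = 1.2328, so e^(−0.25t) = 0.0171999.
−0.25·t = ln(0.0171999) = -4.0628, so t = 4.0628/0.25 = 16.251.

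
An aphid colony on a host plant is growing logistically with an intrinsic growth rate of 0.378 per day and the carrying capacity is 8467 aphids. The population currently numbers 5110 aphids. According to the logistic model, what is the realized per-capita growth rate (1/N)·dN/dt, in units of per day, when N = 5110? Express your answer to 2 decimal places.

0.15 per day

(1/N)·dN/dt = r(1 − N/K) = 0.378 × (1 − 5110/8467).
= 0.378 × 0.39648 = 0.14987.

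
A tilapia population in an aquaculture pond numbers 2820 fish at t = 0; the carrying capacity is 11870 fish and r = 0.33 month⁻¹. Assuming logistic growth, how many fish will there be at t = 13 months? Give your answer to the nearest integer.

A = (K − N₀)/N₀ = (11870 − 2820)/2820 = 3.2092.
N(t) = K/(1 + A·e^(−rt)) = 11870/(1 + 3.2092×e^(−0.33×13)).
e^(−4.29) = 0.013705; denominator = 1 + 3.2092×0.013705 = 1.044.
N = 11870/1.044 = 11369.9.

11370 fish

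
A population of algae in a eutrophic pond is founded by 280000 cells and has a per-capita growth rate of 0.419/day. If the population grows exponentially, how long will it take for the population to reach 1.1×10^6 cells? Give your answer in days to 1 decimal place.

Set N₀·e^(rt) = 1.1×10^6: e^(0.419·t) = 1.1×10^6/280000 = 3.9286.
0.419·t = ln(3.9286) = 1.3683, so t = 1.3683/0.419 = 3.2656.

3.3 days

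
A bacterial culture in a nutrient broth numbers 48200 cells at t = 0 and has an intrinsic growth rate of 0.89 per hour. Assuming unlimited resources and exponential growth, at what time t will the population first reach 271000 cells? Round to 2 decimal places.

Set N₀·e^(rt) = 271000: e^(0.89·t) = 271000/48200 = 5.6224.
0.89·t = ln(5.6224) = 1.7268, so t = 1.7268/0.89 = 1.9402.

1.94 hours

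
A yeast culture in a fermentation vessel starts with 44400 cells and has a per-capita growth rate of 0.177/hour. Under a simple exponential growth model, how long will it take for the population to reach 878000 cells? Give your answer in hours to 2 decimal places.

16.86 hours

Set N₀·e^(rt) = 878000: e^(0.177·t) = 878000/44400 = 19.775.
0.177·t = ln(19.775) = 2.9844, so t = 2.9844/0.177 = 16.861.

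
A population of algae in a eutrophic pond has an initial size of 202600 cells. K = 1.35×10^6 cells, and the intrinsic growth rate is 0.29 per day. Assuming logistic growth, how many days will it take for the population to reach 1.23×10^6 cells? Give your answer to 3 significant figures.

A = (K − N₀)/N₀ = (1.35×10^6 − 202600)/202600 = 5.6634.
Solve 1.35×10^6/(1 + 5.6634·e^(−0.29t)) = 1.23×10^6: 1 + 5.6634·e^(−0.29t) = 1.0976, so e^(−0.29t) = 0.0172266.
−0.29·t = ln(0.0172266) = -4.0613, so t = 4.0613/0.29 = 14.004.

14.0 days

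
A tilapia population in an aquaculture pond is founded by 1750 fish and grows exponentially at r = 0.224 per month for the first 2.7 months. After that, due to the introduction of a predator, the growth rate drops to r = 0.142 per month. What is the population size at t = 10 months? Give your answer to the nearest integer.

Phase 1: N(2.7) = 1750·e^(0.224×2.7) = 1750·e^0.6048 = 3204.05.
Phase 2 runs for 10 − 2.7 = 7.3 months at r = 0.142.
N(10) = 3204.05·e^(0.142×7.3) = 3204.05·e^1.037 = 9034.19.

9034 fish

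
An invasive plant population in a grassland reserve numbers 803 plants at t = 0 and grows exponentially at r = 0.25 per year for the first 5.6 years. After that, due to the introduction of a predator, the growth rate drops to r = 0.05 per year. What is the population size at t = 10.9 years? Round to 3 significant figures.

Phase 1: N(5.6) = 803·e^(0.25×5.6) = 803·e^1.4 = 3256.33.
Phase 2 runs for 10.9 − 5.6 = 5.3 years at r = 0.05.
N(10.9) = 3256.33·e^(0.05×5.3) = 3256.33·e^0.265 = 4244.4.

4240 plants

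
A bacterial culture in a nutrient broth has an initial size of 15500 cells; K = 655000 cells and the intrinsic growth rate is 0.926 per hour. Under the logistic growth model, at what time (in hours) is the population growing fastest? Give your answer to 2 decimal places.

Logistic growth is fastest at N = K/2 = 327500.
A = (K − N₀)/N₀ = 41.258. Set K/(1 + A·e^(−rt)) = K/2 → A·e^(−rt) = 1.
e^(−0.926t) = 1/41.258 = 0.0242377, so t = ln(41.258)/0.926 = 3.7198/0.926 = 4.0171.

4.02 hours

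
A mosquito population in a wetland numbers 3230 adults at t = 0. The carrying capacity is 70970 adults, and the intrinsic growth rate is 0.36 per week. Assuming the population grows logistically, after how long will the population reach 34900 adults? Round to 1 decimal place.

A = (K − N₀)/N₀ = (70970 − 3230)/3230 = 20.972.
Solve 70970/(1 + 20.972·e^(−0.36t)) = 34900: 1 + 20.972·e^(−0.36t) = 2.0335, so e^(−0.36t) = 0.0492808.
−0.36·t = ln(0.0492808) = -3.0102, so t = 3.0102/0.36 = 8.3617.

8.4 weeks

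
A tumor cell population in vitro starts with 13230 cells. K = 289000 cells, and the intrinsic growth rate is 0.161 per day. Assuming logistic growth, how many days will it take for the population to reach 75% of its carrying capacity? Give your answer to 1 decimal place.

A = (K − N₀)/N₀ = (289000 − 13230)/13230 = 20.844.
Solve 289000/(1 + 20.844·e^(−0.161t)) = 216750: 1 + 20.844·e^(−0.161t) = 1.3333, so e^(−0.161t) = 0.0159916.
−0.161·t = ln(0.0159916) = -4.1357, so t = 4.1357/0.161 = 25.688.

25.7 days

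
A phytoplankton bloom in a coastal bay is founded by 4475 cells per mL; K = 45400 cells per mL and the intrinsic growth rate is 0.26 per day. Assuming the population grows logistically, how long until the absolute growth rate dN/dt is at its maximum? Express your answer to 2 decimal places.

8.51 days

Logistic growth is fastest at N = K/2 = 22700.
A = (K − N₀)/N₀ = 9.1453. Set K/(1 + A·e^(−rt)) = K/2 → A·e^(−rt) = 1.
e^(−0.26t) = 1/9.1453 = 0.109346, so t = ln(9.1453)/0.26 = 2.2132/0.26 = 8.5124.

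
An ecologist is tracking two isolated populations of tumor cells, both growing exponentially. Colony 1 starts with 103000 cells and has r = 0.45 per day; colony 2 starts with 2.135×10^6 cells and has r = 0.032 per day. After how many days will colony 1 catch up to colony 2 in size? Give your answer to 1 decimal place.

7.3 days

Set 103000·e^(0.45t) = 2.135×10^6·e^(0.032t).
e^((0.45 − 0.032)t) = 2.135×10^6/103000 → e^(0.418·t) = 20.728.
0.418·t = ln(20.728) = 3.0315, so t = 3.0315/0.418 = 7.2524.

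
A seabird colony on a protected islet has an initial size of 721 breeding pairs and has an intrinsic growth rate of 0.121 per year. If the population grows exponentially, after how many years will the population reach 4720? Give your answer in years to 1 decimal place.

Set N₀·e^(rt) = 4720: e^(0.121·t) = 4720/721 = 6.5465.
0.121·t = ln(6.5465) = 1.8789, so t = 1.8789/0.121 = 15.528.

15.5 years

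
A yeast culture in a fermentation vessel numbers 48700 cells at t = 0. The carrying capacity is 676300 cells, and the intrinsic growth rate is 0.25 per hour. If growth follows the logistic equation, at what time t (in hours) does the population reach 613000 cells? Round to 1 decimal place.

A = (K − N₀)/N₀ = (676300 − 48700)/48700 = 12.887.
Solve 676300/(1 + 12.887·e^(−0.25t)) = 613000: 1 + 12.887·e^(−0.25t) = 1.1033, so e^(−0.25t) = 0.00801289.
−0.25·t = ln(0.00801289) = -4.8267, so t = 4.8267/0.25 = 19.307.

19.3 hours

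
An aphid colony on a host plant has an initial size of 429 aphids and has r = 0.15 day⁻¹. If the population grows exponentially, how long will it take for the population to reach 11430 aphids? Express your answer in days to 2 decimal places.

21.88 days

Set N₀·e^(rt) = 11430: e^(0.15·t) = 11430/429 = 26.643.
0.15·t = ln(26.643) = 3.2825, so t = 3.2825/0.15 = 21.884.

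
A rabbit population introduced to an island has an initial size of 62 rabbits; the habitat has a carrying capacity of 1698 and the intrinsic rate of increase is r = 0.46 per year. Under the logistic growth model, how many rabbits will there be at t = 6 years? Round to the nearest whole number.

A = (K − N₀)/N₀ = (1698 − 62)/62 = 26.387.
N(t) = K/(1 + A·e^(−rt)) = 1698/(1 + 26.387×e^(−0.46×6)).
e^(−2.76) = 0.063292; denominator = 1 + 26.387×0.063292 = 2.6701.
N = 1698/2.6701 = 635.935.

636 rabbits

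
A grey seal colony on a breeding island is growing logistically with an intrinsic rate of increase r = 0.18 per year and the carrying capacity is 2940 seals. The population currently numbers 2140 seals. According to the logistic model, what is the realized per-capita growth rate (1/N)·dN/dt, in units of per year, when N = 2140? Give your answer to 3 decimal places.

0.049 per year

(1/N)·dN/dt = r(1 − N/K) = 0.18 × (1 − 2140/2940).
= 0.18 × 0.27211 = 0.04898.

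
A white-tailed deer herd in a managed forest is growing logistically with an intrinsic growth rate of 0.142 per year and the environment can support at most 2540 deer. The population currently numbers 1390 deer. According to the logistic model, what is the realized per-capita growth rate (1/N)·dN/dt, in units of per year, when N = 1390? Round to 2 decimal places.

0.06 per year

(1/N)·dN/dt = r(1 − N/K) = 0.142 × (1 − 1390/2540).
= 0.142 × 0.45276 = 0.064291.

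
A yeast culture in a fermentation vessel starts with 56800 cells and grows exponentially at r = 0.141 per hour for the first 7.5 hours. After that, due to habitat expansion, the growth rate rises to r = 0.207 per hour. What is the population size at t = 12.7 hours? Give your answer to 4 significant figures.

479800 cells

Phase 1: N(7.5) = 56800·e^(0.141×7.5) = 56800·e^1.057 = 163537.
Phase 2 runs for 12.7 − 7.5 = 5.2 hours at r = 0.207.
N(12.7) = 163537·e^(0.207×5.2) = 163537·e^1.076 = 479832.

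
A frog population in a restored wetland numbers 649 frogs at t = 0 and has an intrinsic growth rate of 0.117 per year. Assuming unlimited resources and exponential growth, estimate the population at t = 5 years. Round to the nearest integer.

1165 frogs

N(t) = N₀·e^(rt) = 649 × e^(0.117×5) = 649 × e^0.585.
e^0.585 ≈ 1.795, so N ≈ 649 × 1.795 = 1164.95.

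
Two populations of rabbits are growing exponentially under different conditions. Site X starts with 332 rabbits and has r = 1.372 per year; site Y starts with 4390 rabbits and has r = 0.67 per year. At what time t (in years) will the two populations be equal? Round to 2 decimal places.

3.68 years

Set 332·e^(1.372t) = 4390·e^(0.67t).
e^((1.372 − 0.67)t) = 4390/332 → e^(0.702·t) = 13.223.
0.702·t = ln(13.223) = 2.5819, so t = 2.5819/0.702 = 3.678.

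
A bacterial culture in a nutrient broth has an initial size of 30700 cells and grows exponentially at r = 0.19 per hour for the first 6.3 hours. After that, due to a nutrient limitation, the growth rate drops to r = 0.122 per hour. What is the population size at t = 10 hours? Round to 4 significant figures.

Phase 1: N(6.3) = 30700·e^(0.19×6.3) = 30700·e^1.197 = 101622.
Phase 2 runs for 10 − 6.3 = 3.7 hours at r = 0.122.
N(10) = 101622·e^(0.122×3.7) = 101622·e^0.4514 = 159599.

159600 cells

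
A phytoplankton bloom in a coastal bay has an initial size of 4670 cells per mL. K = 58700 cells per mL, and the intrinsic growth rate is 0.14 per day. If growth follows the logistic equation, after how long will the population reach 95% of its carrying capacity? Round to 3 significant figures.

A = (K − N₀)/N₀ = (58700 − 4670)/4670 = 11.57.
Solve 58700/(1 + 11.57·e^(−0.14t)) = 55765: 1 + 11.57·e^(−0.14t) = 1.0526, so e^(−0.14t) = 0.00454913.
−0.14·t = ln(0.00454913) = -5.3928, so t = 5.3928/0.14 = 38.52.

38.5 days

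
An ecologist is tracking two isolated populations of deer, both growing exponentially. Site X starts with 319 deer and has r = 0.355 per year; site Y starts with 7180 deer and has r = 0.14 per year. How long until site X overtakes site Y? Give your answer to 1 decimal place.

14.5 years

Set 319·e^(0.355t) = 7180·e^(0.14t).
e^((0.355 − 0.14)t) = 7180/319 → e^(0.215·t) = 22.508.
0.215·t = ln(22.508) = 3.1139, so t = 3.1139/0.215 = 14.483.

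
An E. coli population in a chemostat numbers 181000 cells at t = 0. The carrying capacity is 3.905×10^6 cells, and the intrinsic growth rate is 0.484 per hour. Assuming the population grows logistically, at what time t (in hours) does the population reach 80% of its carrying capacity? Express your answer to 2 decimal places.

9.11 hours

A = (K − N₀)/N₀ = (3.905×10^6 − 181000)/181000 = 20.575.
Solve 3.905×10^6/(1 + 20.575·e^(−0.484t)) = 3.124×10^6: 1 + 20.575·e^(−0.484t) = 1.25, so e^(−0.484t) = 0.0121509.
−0.484·t = ln(0.0121509) = -4.4104, so t = 4.4104/0.484 = 9.1123.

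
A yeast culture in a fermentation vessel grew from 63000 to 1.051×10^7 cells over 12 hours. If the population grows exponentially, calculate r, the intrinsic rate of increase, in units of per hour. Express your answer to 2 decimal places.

0.43 per hour

From N(t) = N₀·e^(rt): e^(r·12) = 1.051×10^7/63000 = 166.83.
r·12 = ln(166.83) = 5.1169, so r = 5.1169/12 = 0.42641.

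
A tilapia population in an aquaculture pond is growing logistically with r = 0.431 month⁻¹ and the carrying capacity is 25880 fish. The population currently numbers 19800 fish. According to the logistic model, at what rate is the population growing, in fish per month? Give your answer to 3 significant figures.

dN/dt = rN(1 − N/K) = 0.431 × 19800 × (1 − 19800/25880).
1 − 19800/25880 = 0.23493; dN/dt = 0.431 × 19800 × 0.23493 = 2004.8.

2000 fish per month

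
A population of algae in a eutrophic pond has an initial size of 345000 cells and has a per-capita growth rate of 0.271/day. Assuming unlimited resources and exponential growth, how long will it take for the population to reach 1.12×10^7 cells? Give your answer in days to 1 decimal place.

Set N₀·e^(rt) = 1.12×10^7: e^(0.271·t) = 1.12×10^7/345000 = 32.464.
0.271·t = ln(32.464) = 3.4801, so t = 3.4801/0.271 = 12.842.

12.8 days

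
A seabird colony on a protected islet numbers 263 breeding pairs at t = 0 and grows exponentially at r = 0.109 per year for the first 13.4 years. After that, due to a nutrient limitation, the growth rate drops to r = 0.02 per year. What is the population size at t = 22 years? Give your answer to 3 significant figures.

Phase 1: N(13.4) = 263·e^(0.109×13.4) = 263·e^1.461 = 1133.15.
Phase 2 runs for 22 − 13.4 = 8.6 years at r = 0.02.
N(22) = 1133.15·e^(0.02×8.6) = 1133.15·e^0.172 = 1345.81.

1350 breeding pairs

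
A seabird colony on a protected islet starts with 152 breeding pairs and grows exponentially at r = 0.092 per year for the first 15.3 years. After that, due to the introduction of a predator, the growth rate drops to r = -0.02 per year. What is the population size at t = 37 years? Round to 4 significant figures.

402.4 breeding pairs

Phase 1: N(15.3) = 152·e^(0.092×15.3) = 152·e^1.408 = 621.093.
Phase 2 runs for 37 − 15.3 = 21.7 years at r = -0.02.
N(37) = 621.093·e^(-0.02×21.7) = 621.093·e^-0.434 = 402.414.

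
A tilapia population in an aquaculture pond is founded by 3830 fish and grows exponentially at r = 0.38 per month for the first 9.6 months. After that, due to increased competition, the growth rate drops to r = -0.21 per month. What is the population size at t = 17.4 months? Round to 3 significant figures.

Phase 1: N(9.6) = 3830·e^(0.38×9.6) = 3830·e^3.648 = 147064.
Phase 2 runs for 17.4 − 9.6 = 7.8 months at r = -0.21.
N(17.4) = 147064·e^(-0.21×7.8) = 147064·e^-1.638 = 28584.5.

28600 fish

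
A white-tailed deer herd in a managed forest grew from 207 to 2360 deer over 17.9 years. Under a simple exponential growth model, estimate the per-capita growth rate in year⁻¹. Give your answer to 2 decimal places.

0.14 per year

From N(t) = N₀·e^(rt): e^(r·17.9) = 2360/207 = 11.401.
r·17.9 = ln(11.401) = 2.4337, so r = 2.4337/17.9 = 0.13596.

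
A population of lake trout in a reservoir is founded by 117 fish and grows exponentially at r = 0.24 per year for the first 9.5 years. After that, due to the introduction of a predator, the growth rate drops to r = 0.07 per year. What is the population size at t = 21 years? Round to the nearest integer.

2558 fish

Phase 1: N(9.5) = 117·e^(0.24×9.5) = 117·e^2.28 = 1143.87.
Phase 2 runs for 21 − 9.5 = 11.5 years at r = 0.07.
N(21) = 1143.87·e^(0.07×11.5) = 1143.87·e^0.805 = 2558.49.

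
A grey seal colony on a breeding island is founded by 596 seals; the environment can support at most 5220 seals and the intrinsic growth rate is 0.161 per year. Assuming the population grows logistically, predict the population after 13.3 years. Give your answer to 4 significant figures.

2731 seals

A = (K − N₀)/N₀ = (5220 − 596)/596 = 7.7584.
N(t) = K/(1 + A·e^(−rt)) = 5220/(1 + 7.7584×e^(−0.161×13.3)).
e^(−2.141) = 0.1175; denominator = 1 + 7.7584×0.1175 = 1.9116.
N = 5220/1.9116 = 2730.66.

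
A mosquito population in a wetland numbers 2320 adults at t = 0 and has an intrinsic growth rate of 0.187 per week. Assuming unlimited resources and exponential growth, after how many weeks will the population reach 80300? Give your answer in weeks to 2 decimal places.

18.95 weeks

Set N₀·e^(rt) = 80300: e^(0.187·t) = 80300/2320 = 34.612.
0.187·t = ln(34.612) = 3.5442, so t = 3.5442/0.187 = 18.953.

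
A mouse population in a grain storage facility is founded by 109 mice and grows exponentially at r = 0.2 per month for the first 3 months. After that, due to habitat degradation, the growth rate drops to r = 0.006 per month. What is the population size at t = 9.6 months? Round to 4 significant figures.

Phase 1: N(3) = 109·e^(0.2×3) = 109·e^0.6 = 198.611.
Phase 2 runs for 9.6 − 3 = 6.6 months at r = 0.006.
N(9.6) = 198.611·e^(0.006×6.6) = 198.611·e^0.0396 = 206.634.

206.6 mice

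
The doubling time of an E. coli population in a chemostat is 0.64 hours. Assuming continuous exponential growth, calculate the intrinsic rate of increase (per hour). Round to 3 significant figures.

r = ln(2)/t_d = 0.6931/0.64 = 1.083.

1.08 per hour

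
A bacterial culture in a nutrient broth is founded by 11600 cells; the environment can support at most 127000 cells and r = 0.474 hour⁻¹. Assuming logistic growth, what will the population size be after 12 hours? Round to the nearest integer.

A = (K − N₀)/N₀ = (127000 − 11600)/11600 = 9.9483.
N(t) = K/(1 + A·e^(−rt)) = 127000/(1 + 9.9483×e^(−0.474×12)).
e^(−5.688) = 0.0033864; denominator = 1 + 9.9483×0.0033864 = 1.0337.
N = 127000/1.0337 = 122861.

122861 cells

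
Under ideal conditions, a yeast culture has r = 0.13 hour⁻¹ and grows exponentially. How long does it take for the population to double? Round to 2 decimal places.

5.33 hours

Doubling time t_d = ln(2)/r = 0.6931/0.13 = 5.3319.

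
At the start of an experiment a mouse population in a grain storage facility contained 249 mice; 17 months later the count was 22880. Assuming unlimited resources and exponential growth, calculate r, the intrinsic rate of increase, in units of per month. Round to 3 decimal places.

0.266 per month

From N(t) = N₀·e^(rt): e^(r·17) = 22880/249 = 91.888.
r·17 = ln(91.888) = 4.5206, so r = 4.5206/17 = 0.26592.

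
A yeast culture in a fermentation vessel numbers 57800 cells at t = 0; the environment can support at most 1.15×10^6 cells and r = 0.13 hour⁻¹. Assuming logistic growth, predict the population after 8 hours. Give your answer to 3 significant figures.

150000 cells

A = (K − N₀)/N₀ = (1.15×10^6 − 57800)/57800 = 18.896.
N(t) = K/(1 + A·e^(−rt)) = 1.15×10^6/(1 + 18.896×e^(−0.13×8)).
e^(−1.04) = 0.35345; denominator = 1 + 18.896×0.35345 = 7.6789.
N = 1.15×10^6/7.6789 = 149760.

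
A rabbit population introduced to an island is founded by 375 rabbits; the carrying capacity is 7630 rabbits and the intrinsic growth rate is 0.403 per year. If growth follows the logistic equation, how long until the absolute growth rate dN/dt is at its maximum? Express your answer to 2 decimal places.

7.35 years

Logistic growth is fastest at N = K/2 = 3815.
A = (K − N₀)/N₀ = 19.347. Set K/(1 + A·e^(−rt)) = K/2 → A·e^(−rt) = 1.
e^(−0.403t) = 1/19.347 = 0.0516885, so t = ln(19.347)/0.403 = 2.9625/0.403 = 7.3512.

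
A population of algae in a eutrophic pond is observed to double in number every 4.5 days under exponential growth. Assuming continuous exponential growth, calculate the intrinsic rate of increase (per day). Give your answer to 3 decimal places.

0.154 per day

r = ln(2)/t_d = 0.6931/4.5 = 0.15403.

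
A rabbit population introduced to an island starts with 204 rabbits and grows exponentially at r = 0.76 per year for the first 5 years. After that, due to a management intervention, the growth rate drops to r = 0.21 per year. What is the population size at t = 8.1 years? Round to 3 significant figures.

Phase 1: N(5) = 204·e^(0.76×5) = 204·e^3.8 = 9119.04.
Phase 2 runs for 8.1 − 5 = 3.1 years at r = 0.21.
N(8.1) = 9119.04·e^(0.21×3.1) = 9119.04·e^0.651 = 17485.4.

17500 rabbits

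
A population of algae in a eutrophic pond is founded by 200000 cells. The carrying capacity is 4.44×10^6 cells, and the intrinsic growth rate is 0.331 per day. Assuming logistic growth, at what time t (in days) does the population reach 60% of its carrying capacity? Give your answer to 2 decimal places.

10.45 days

A = (K − N₀)/N₀ = (4.44×10^6 − 200000)/200000 = 21.2.
Solve 4.44×10^6/(1 + 21.2·e^(−0.331t)) = 2.664×10^6: 1 + 21.2·e^(−0.331t) = 1.6667, so e^(−0.331t) = 0.0314465.
−0.331·t = ln(0.0314465) = -3.4595, so t = 3.4595/0.331 = 10.452.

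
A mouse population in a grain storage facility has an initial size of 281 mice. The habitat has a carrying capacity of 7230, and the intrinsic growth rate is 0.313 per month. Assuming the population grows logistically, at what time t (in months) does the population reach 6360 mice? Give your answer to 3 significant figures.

16.6 months

A = (K − N₀)/N₀ = (7230 − 281)/281 = 24.73.
Solve 7230/(1 + 24.73·e^(−0.313t)) = 6360: 1 + 24.73·e^(−0.313t) = 1.1368, so e^(−0.313t) = 0.00553154.
−0.313·t = ln(0.00553154) = -5.1973, so t = 5.1973/0.313 = 16.605.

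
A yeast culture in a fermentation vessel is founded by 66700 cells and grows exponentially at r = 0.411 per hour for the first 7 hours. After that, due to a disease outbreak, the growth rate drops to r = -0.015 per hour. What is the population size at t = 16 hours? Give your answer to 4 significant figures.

1035000 cells

Phase 1: N(7) = 66700·e^(0.411×7) = 66700·e^2.877 = 1.184653×10^6.
Phase 2 runs for 16 − 7 = 9 hours at r = -0.015.
N(16) = 1.184653×10^6·e^(-0.015×9) = 1.184653×10^6·e^-0.135 = 1.03505×10^6.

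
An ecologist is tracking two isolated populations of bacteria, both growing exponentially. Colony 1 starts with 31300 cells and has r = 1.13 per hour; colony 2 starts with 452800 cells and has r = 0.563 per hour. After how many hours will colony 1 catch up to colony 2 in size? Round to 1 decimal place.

Set 31300·e^(1.13t) = 452800·e^(0.563t).
e^((1.13 − 0.563)t) = 452800/31300 → e^(0.567·t) = 14.466.
0.567·t = ln(14.466) = 2.6718, so t = 2.6718/0.567 = 4.7122.

4.7 hours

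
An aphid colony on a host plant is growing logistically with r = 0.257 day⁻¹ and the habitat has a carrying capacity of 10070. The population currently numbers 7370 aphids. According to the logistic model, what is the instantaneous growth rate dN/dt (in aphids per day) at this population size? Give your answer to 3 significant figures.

dN/dt = rN(1 − N/K) = 0.257 × 7370 × (1 − 7370/10070).
1 − 7370/10070 = 0.26812; dN/dt = 0.257 × 7370 × 0.26812 = 507.85.

508 aphids per day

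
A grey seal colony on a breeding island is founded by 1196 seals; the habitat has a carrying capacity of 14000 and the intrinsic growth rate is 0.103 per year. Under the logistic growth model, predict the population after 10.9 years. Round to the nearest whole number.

3122 seals

A = (K − N₀)/N₀ = (14000 − 1196)/1196 = 10.706.
N(t) = K/(1 + A·e^(−rt)) = 14000/(1 + 10.706×e^(−0.103×10.9)).
e^(−1.123) = 0.3254; denominator = 1 + 10.706×0.3254 = 4.4836.
N = 14000/4.4836 = 3122.47.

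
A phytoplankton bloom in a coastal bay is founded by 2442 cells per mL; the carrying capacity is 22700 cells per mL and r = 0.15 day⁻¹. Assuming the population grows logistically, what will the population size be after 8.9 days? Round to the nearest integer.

7131 cells per mL

A = (K − N₀)/N₀ = (22700 − 2442)/2442 = 8.2957.
N(t) = K/(1 + A·e^(−rt)) = 22700/(1 + 8.2957×e^(−0.15×8.9)).
e^(−1.335) = 0.26316; denominator = 1 + 8.2957×0.26316 = 3.1831.
N = 22700/3.1831 = 7131.48.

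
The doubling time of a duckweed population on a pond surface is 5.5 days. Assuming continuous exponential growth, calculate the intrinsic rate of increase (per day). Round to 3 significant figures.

r = ln(2)/t_d = 0.6931/5.5 = 0.12603.

0.126 per day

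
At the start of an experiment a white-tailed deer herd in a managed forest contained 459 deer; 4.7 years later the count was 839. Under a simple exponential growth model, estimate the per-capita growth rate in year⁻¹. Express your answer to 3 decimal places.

0.128 per year

From N(t) = N₀·e^(rt): e^(r·4.7) = 839/459 = 1.8279.
r·4.7 = ln(1.8279) = 0.60316, so r = 0.60316/4.7 = 0.12833.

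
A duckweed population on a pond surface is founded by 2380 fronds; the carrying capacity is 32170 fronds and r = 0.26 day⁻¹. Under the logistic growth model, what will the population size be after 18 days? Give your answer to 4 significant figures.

A = (K − N₀)/N₀ = (32170 − 2380)/2380 = 12.517.
N(t) = K/(1 + A·e^(−rt)) = 32170/(1 + 12.517×e^(−0.26×18)).
e^(−4.68) = 0.009279; denominator = 1 + 12.517×0.009279 = 1.1161.
N = 32170/1.1161 = 28822.5.

28820 fronds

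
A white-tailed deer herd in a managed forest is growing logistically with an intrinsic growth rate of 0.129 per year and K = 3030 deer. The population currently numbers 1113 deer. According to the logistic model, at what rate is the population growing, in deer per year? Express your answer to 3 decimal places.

dN/dt = rN(1 − N/K) = 0.129 × 1113 × (1 − 1113/3030).
1 − 1113/3030 = 0.63267; dN/dt = 0.129 × 1113 × 0.63267 = 90.837.

90.837 deer per year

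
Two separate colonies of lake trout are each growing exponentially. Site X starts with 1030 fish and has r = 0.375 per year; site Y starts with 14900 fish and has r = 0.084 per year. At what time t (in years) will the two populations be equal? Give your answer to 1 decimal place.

9.2 years

Set 1030·e^(0.375t) = 14900·e^(0.084t).
e^((0.375 − 0.084)t) = 14900/1030 → e^(0.291·t) = 14.466.
0.291·t = ln(14.466) = 2.6718, so t = 2.6718/0.291 = 9.1815.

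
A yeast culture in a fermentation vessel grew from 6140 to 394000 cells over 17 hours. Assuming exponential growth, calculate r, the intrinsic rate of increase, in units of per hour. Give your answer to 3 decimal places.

From N(t) = N₀·e^(rt): e^(r·17) = 394000/6140 = 64.169.
r·17 = ln(64.169) = 4.1615, so r = 4.1615/17 = 0.2448.

0.245 per hour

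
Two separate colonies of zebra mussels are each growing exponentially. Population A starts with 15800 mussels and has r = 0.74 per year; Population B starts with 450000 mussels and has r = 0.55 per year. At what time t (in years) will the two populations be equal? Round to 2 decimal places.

17.63 years

Set 15800·e^(0.74t) = 450000·e^(0.55t).
e^((0.74 − 0.55)t) = 450000/15800 → e^(0.19·t) = 28.481.
0.19·t = ln(28.481) = 3.3492, so t = 3.3492/0.19 = 17.628.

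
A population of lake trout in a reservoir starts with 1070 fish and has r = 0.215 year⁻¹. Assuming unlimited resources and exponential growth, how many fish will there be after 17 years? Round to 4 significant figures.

N(t) = N₀·e^(rt) = 1070 × e^(0.215×17) = 1070 × e^3.655.
e^3.655 ≈ 38.668, so N ≈ 1070 × 38.668 = 41374.2.

41370 fish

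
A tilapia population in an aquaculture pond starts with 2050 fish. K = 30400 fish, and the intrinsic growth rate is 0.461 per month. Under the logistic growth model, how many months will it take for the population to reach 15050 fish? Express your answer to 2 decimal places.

5.66 months

A = (K − N₀)/N₀ = (30400 − 2050)/2050 = 13.829.
Solve 30400/(1 + 13.829·e^(−0.461t)) = 15050: 1 + 13.829·e^(−0.461t) = 2.0199, so e^(−0.461t) = 0.0737518.
−0.461·t = ln(0.0737518) = -2.607, so t = 2.607/0.461 = 5.6552.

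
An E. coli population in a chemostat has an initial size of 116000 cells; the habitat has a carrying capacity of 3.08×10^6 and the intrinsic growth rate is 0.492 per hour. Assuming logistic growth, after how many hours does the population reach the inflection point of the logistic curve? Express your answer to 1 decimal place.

Logistic growth is fastest at N = K/2 = 1.54×10^6.
A = (K − N₀)/N₀ = 25.552. Set K/(1 + A·e^(−rt)) = K/2 → A·e^(−rt) = 1.
e^(−0.492t) = 1/25.552 = 0.0391363, so t = ln(25.552)/0.492 = 3.2407/0.492 = 6.5868.

6.6 hours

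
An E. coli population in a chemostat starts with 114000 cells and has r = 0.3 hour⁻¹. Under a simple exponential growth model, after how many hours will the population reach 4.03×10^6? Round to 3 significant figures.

11.9 hours

Set N₀·e^(rt) = 4.03×10^6: e^(0.3·t) = 4.03×10^6/114000 = 35.351.
0.3·t = ln(35.351) = 3.5653, so t = 3.5653/0.3 = 11.884.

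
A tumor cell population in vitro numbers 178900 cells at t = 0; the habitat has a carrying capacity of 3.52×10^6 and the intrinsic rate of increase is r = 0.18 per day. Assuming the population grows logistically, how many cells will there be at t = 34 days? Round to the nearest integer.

3381176 cells

A = (K − N₀)/N₀ = (3.52×10^6 − 178900)/178900 = 18.676.
N(t) = K/(1 + A·e^(−rt)) = 3.52×10^6/(1 + 18.676×e^(−0.18×34)).
e^(−6.12) = 0.0021985; denominator = 1 + 18.676×0.0021985 = 1.0411.
N = 3.52×10^6/1.0411 = 3.381176×10^6.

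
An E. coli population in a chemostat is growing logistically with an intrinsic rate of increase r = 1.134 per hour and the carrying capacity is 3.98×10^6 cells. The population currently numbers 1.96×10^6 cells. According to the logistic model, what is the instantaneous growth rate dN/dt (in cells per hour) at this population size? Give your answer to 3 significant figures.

dN/dt = rN(1 − N/K) = 1.134 × 1.96×10^6 × (1 − 1.96×10^6/3.98×10^6).
1 − 1.96×10^6/3.98×10^6 = 0.50754; dN/dt = 1.134 × 1.96×10^6 × 0.50754 = 1.12807×10^6.

1130000 cells per hour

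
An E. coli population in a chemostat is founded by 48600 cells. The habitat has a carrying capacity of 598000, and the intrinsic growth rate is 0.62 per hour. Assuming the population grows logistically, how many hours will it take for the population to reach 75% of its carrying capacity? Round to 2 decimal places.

5.68 hours

A = (K − N₀)/N₀ = (598000 − 48600)/48600 = 11.305.
Solve 598000/(1 + 11.305·e^(−0.62t)) = 448500: 1 + 11.305·e^(−0.62t) = 1.3333, so e^(−0.62t) = 0.0294867.
−0.62·t = ln(0.0294867) = -3.5238, so t = 3.5238/0.62 = 5.6836.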